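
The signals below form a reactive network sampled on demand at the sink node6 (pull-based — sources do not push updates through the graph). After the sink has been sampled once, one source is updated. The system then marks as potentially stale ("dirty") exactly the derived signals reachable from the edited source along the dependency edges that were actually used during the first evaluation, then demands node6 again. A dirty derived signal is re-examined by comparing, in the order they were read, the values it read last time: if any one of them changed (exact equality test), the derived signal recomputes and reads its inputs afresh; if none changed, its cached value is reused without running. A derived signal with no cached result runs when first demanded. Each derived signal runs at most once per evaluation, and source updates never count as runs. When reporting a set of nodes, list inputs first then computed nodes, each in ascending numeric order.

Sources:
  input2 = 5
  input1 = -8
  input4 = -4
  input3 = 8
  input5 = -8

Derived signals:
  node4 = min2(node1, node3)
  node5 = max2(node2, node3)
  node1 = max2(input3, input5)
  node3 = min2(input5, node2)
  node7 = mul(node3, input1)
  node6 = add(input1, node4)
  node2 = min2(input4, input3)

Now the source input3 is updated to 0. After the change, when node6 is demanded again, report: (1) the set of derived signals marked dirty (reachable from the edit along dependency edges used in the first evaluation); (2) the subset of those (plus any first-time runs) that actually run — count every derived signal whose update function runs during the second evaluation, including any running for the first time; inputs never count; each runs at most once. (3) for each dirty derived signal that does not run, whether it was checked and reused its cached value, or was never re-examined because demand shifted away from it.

Dirty set: node1, node2, node3, node4, node6.
Run set: node1, node2, node4 (3 run).
Re-examined without running (cache reused): node3, node6.
The important point: at node3 every value read last time is unchanged, so the dirty flag clears without a run.

Initial pass — values computed on the first demand:
  node1 = max2(8, -8) = 8
  node2 = min2(-4, 8) = -4
  node3 = min2(-8, -4) = -8
  node4 = min2(8, -8) = -8
  node6 = add(-8, -8) = -16

Second demand — change propagation:
  node1: re-runs because input3 8->0; new result 0.
  node2: re-runs because input3 8->0; new result -4 (unchanged).
  node3: re-examined; everything it read last time is the same (input5 unchanged, node2 unchanged) — cache -8 kept, no run.
  node4: re-runs because node1 8->0; new result -8 (unchanged).
  node6: re-examined; everything it read last time is the same (input1 unchanged, node4 unchanged) — cache -16 kept, no run.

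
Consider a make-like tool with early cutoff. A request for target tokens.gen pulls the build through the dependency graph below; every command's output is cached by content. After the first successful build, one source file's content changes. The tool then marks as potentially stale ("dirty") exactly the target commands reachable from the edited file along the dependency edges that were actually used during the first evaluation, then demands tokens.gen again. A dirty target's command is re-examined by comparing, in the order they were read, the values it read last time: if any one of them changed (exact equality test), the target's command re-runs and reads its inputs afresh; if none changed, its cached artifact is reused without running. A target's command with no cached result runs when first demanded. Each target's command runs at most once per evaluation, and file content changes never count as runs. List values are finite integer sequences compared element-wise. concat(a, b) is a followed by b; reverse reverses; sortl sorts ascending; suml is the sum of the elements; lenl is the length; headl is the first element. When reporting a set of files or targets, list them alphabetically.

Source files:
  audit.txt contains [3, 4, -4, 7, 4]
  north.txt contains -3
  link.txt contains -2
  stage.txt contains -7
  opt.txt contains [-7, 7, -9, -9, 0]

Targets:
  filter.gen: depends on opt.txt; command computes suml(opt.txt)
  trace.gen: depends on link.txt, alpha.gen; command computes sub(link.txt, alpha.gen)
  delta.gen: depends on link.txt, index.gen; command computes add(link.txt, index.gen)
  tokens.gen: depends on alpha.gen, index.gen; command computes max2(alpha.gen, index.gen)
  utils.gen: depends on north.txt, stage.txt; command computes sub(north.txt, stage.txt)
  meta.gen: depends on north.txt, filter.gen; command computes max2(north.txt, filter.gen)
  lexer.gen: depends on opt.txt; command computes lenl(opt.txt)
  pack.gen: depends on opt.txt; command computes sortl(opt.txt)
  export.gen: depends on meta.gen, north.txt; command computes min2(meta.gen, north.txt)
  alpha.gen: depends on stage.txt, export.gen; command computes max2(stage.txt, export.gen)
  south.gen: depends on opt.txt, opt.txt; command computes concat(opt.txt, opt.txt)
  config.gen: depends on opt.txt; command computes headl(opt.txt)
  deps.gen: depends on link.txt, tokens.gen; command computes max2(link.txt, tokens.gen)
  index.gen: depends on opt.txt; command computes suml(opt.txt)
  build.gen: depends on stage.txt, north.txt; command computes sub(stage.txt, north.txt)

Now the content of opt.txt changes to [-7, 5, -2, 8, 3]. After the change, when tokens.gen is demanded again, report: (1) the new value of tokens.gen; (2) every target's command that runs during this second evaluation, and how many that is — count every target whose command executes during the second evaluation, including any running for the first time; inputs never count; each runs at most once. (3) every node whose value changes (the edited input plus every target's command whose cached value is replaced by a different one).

First demand of the output computes:
  filter.gen = suml([-7, 7, -9, -9, 0]) = -18
  index.gen = suml([-7, 7, -9, -9, 0]) = -18
  meta.gen = max2(-3, -18) = -3
  export.gen = min2(-3, -3) = -3
  alpha.gen = max2(-7, -3) = -3
  tokens.gen = max2(-3, -18) = -3

After the edit, cleaning proceeds:
  filter.gen: a read changed (opt.txt [-7, 7, -9, -9, 0]->[-7, 5, -2, 8, 3]) — executes, giving 7.
  index.gen: a read changed (opt.txt [-7, 7, -9, -9, 0]->[-7, 5, -2, 8, 3]) — executes, giving 7.
  meta.gen: a read changed (filter.gen -18->7) — executes, giving 7.
  export.gen: a read changed (meta.gen -3->7) — executes, giving -3 — identical to its old value.
  alpha.gen: dirty, but its reads are unchanged (stage.txt unchanged, export.gen unchanged); cached -3 stands.
  tokens.gen: a read changed (index.gen -18->7) — executes, giving 7.

Note where the cutoff bites: alpha.gen is checked, finds nothing changed, and keeps its cache.

Demanding tokens.gen again yields 7.
5 target commands run: export.gen, filter.gen, index.gen, meta.gen, tokens.gen.
The nodes whose values change: filter.gen, index.gen, meta.gen, opt.txt, tokens.gen.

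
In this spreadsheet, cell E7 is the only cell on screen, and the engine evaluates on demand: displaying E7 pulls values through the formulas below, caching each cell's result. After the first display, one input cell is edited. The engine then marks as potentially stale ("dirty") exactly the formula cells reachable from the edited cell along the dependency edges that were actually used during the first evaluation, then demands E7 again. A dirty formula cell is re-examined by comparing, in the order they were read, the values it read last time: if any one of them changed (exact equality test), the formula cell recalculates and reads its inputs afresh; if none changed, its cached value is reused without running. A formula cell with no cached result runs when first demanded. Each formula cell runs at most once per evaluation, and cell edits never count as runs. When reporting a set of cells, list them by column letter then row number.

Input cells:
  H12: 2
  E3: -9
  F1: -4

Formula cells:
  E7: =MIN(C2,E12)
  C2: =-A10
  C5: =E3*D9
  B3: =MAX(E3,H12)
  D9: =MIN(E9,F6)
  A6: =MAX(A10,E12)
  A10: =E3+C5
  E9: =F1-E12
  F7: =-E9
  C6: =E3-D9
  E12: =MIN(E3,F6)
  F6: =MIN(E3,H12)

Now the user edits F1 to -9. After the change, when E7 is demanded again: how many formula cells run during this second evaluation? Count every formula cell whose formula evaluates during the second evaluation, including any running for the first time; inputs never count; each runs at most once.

Initial pass — values computed on the first demand:
  F6 = MIN(-9, 2) = -9
  E12 = MIN(-9, -9) = -9
  E9 = -4 - -9 = 5
  D9 = MIN(5, -9) = -9
  C5 = -9 * -9 = 81
  A10 = -9 + 81 = 72
  C2 = -(72) = -72
  E7 = MIN(-72, -9) = -72

Second demand — change propagation:
  E9: re-runs because F1 -4->-9; new result 0.
  D9: re-runs because E9 5->0; new result -9 (unchanged).
  C5: re-examined; everything it read last time is the same (E3 unchanged, D9 unchanged) — cache 81 kept, no run.
  A10: re-examined; everything it read last time is the same (E3 unchanged, C5 unchanged) — cache 72 kept, no run.
  C2: re-examined; everything it read last time is the same (A10 unchanged) — cache -72 kept, no run.
  E7: re-examined; everything it read last time is the same (C2 unchanged, E12 unchanged) — cache -72 kept, no run.

The important point: D9 recomputes to an identical value, and the output ends up unchanged.

Run set: D9, E9 (2 run).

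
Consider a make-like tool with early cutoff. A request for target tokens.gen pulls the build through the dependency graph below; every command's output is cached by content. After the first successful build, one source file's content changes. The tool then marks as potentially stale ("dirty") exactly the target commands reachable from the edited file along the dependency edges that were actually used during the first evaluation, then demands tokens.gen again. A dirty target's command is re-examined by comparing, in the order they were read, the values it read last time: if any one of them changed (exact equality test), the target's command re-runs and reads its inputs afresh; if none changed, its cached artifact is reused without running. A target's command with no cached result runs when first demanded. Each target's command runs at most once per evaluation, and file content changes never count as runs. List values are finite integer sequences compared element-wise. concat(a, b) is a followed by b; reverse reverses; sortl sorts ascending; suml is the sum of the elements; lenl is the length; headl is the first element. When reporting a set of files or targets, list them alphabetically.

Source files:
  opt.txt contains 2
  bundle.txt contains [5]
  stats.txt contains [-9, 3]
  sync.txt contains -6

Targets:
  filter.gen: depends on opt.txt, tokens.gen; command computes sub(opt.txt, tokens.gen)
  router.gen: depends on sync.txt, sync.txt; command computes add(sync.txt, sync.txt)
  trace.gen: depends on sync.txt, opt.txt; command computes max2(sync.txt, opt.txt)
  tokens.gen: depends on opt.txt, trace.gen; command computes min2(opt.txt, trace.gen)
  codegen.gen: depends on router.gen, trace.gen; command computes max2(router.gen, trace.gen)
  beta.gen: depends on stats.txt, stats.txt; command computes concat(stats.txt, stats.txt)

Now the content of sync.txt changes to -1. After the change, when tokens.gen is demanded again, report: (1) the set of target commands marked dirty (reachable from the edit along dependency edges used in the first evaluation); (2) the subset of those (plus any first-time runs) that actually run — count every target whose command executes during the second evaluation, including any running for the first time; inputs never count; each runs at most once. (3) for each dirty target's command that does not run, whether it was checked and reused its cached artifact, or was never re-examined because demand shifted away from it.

The edit dirties: tokens.gen, trace.gen.
1 target commands run: trace.gen.
Cache hits after checking: tokens.gen.
Note the absorption at trace.gen: it re-runs yet its value is the same, leaving the output's value untouched.

First demand of the output computes:
  trace.gen = max2(-6, 2) = 2
  tokens.gen = min2(2, 2) = 2

After the edit, cleaning proceeds:
  trace.gen: a read changed (sync.txt -6->-1) — executes, giving 2 — identical to its old value.
  tokens.gen: dirty, but its reads are unchanged (opt.txt unchanged, trace.gen unchanged); cached 2 stands.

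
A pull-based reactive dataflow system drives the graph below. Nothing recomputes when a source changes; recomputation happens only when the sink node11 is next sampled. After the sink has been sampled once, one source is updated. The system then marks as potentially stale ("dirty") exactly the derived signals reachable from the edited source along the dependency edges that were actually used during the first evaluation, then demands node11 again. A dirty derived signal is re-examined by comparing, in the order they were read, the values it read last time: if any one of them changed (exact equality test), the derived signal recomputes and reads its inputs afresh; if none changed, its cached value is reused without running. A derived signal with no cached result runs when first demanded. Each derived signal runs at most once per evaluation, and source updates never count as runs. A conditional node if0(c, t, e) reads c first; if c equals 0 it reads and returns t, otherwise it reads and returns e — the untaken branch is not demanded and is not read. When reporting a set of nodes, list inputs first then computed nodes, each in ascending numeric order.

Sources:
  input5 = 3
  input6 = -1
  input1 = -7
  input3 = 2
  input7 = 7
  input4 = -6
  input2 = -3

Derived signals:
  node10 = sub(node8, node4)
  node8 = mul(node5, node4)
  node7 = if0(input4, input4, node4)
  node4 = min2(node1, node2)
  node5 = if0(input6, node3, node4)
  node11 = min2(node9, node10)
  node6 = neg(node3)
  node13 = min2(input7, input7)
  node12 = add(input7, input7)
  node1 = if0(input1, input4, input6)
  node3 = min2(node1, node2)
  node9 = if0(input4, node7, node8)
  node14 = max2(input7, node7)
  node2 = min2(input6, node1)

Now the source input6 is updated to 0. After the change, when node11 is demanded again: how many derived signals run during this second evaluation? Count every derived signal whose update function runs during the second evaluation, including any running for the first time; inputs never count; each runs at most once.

Derived signals that run: node1, node2, node3, node4, node5, node8, node9, node10, node11 — 9 in total.
Key observation: a condition flipped, so demand reaches new nodes — node3 runs for the first time.

First evaluation (everything demanded from the output):
  node1 = if0(input1=-7 -> else branch input6) = -1
  node2 = min2(-1, -1) = -1
  node4 = min2(-1, -1) = -1
  node5 = if0(input6=-1 -> else branch node4) = -1
  node8 = mul(-1, -1) = 1
  node9 = if0(input4=-6 -> else branch node8) = 1
  node10 = sub(1, -1) = 2
  node11 = min2(1, 2) = 1

Propagation after the edit:
  node1: runs — input6 -1->0; result 0.
  node2: runs — input6 -1->0; node1 -1->0; result 0.
  node3: demanded for the first time — runs, produces 0.
  node4: runs — node1 -1->0; node2 -1->0; result 0.
  node5: runs — input6 -1->0; node4 -1->0; result 0.
  node8: runs — node5 -1->0; node4 -1->0; result 0.
  node9: runs — node8 1->0; result 0.
  node10: runs — node8 1->0; node4 -1->0; result 0.
  node11: runs — node9 1->0; node10 2->0; result 0.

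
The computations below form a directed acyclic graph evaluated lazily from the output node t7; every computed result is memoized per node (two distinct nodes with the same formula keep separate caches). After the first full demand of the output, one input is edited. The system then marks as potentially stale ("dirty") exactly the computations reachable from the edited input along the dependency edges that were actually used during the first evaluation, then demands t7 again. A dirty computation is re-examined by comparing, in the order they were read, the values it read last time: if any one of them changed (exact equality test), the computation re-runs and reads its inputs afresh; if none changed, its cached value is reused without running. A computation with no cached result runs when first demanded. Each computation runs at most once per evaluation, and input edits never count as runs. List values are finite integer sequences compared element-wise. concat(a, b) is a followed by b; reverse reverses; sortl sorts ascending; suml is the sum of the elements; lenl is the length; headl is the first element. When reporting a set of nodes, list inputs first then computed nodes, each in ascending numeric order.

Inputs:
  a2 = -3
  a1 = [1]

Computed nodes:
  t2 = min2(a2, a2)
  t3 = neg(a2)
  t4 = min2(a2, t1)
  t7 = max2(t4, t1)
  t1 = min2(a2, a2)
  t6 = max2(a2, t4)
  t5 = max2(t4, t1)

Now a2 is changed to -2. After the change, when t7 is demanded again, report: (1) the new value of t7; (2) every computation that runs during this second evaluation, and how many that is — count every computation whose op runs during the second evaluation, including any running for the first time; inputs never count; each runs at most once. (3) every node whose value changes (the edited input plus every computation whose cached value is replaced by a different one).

Demanding t7 again yields -2.
3 computations run: t1, t4, t7.
The nodes whose values change: a2, t1, t4, t7.

First demand of the output computes:
  t1 = min2(-3, -3) = -3
  t4 = min2(-3, -3) = -3
  t7 = max2(-3, -3) = -3

After the edit, cleaning proceeds:
  t1: a read changed (a2 -3->-2; a2 -3->-2) — executes, giving -2.
  t4: a read changed (a2 -3->-2; t1 -3->-2) — executes, giving -2.
  t7: a read changed (t4 -3->-2; t1 -3->-2) — executes, giving -2.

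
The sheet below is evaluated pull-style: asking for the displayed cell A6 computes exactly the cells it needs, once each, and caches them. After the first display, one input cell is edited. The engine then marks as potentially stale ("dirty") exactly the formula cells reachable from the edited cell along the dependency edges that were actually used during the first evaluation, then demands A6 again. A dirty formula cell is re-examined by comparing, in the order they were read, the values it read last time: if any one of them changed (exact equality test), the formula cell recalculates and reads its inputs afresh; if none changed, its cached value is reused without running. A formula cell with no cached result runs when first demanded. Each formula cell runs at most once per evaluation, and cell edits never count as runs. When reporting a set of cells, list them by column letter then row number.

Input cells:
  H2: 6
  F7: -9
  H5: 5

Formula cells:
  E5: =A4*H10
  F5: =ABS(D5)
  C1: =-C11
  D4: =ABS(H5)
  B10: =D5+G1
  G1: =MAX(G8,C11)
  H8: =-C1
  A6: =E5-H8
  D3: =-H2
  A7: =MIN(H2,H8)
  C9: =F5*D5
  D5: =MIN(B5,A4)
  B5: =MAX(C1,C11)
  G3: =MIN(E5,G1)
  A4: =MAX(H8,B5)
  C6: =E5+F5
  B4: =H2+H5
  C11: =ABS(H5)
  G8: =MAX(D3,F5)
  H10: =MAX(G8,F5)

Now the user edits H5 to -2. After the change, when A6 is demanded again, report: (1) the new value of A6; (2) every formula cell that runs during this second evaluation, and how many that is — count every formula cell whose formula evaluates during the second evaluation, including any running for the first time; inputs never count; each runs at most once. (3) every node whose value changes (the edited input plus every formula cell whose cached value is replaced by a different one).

Demanding A6 again yields 2.
11 formula cells run: A4, A6, B5, C1, C11, D5, E5, F5, G8, H8, H10.
The nodes whose values change: A4, A6, B5, C1, C11, D5, E5, F5, G8, H5, H8, H10.

First demand of the output computes:
  C11 = ABS(5) = 5
  C1 = -(5) = -5
  B5 = MAX(-5, 5) = 5
  D3 = -(6) = -6
  H8 = -(-5) = 5
  A4 = MAX(5, 5) = 5
  D5 = MIN(5, 5) = 5
  F5 = ABS(5) = 5
  G8 = MAX(-6, 5) = 5
  H10 = MAX(5, 5) = 5
  E5 = 5 * 5 = 25
  A6 = 25 - 5 = 20

After the edit, cleaning proceeds:
  C11: a read changed (H5 5->-2) — executes, giving 2.
  C1: a read changed (C11 5->2) — executes, giving -2.
  B5: a read changed (C1 -5->-2; C11 5->2) — executes, giving 2.
  H8: a read changed (C1 -5->-2) — executes, giving 2.
  A4: a read changed (H8 5->2; B5 5->2) — executes, giving 2.
  D5: a read changed (B5 5->2; A4 5->2) — executes, giving 2.
  F5: a read changed (D5 5->2) — executes, giving 2.
  G8: a read changed (F5 5->2) — executes, giving 2.
  H10: a read changed (G8 5->2; F5 5->2) — executes, giving 2.
  E5: a read changed (A4 5->2; H10 5->2) — executes, giving 4.
  A6: a read changed (E5 25->4; H8 5->2) — executes, giving 2.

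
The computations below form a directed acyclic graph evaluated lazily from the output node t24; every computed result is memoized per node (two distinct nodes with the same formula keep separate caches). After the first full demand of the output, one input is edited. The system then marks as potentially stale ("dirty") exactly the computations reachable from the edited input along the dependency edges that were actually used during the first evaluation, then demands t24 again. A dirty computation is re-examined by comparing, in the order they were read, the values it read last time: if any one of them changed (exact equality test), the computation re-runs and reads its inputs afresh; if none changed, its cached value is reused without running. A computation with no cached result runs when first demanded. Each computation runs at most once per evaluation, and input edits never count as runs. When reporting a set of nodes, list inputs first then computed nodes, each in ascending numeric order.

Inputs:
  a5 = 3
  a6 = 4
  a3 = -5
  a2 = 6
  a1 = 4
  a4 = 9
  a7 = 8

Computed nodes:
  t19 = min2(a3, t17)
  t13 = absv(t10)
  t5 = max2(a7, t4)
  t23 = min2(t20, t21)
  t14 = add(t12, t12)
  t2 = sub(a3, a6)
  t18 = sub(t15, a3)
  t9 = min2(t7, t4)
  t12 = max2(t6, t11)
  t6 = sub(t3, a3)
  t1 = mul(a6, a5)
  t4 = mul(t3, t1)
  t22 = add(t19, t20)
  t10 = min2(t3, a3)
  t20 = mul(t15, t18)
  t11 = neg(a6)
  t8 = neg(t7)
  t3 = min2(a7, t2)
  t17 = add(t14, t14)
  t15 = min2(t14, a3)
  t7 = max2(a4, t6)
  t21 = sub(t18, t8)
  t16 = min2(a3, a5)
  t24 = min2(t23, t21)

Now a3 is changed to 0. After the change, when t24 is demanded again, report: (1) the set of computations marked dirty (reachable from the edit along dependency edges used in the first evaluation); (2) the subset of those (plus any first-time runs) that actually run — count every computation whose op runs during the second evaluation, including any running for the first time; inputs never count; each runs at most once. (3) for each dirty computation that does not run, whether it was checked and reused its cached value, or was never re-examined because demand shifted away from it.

First demand of the output computes:
  t2 = sub(-5, 4) = -9
  t3 = min2(8, -9) = -9
  t6 = sub(-9, -5) = -4
  t7 = max2(9, -4) = 9
  t8 = neg(9) = -9
  t11 = neg(4) = -4
  t12 = max2(-4, -4) = -4
  t14 = add(-4, -4) = -8
  t15 = min2(-8, -5) = -8
  t18 = sub(-8, -5) = -3
  t20 = mul(-8, -3) = 24
  t21 = sub(-3, -9) = 6
  t23 = min2(24, 6) = 6
  t24 = min2(6, 6) = 6

After the edit, cleaning proceeds:
  t2: a read changed (a3 -5->0) — executes, giving -4.
  t3: a read changed (t2 -9->-4) — executes, giving -4.
  t6: a read changed (t3 -9->-4; a3 -5->0) — executes, giving -4 — identical to its old value.
  t7: dirty, but its reads are unchanged (a4 unchanged, t6 unchanged); cached 9 stands.
  t8: dirty, but its reads are unchanged (t7 unchanged); cached -9 stands.
  t12: dirty, but its reads are unchanged (t6 unchanged, t11 unchanged); cached -4 stands.
  t14: dirty, but its reads are unchanged (t12 unchanged, t12 unchanged); cached -8 stands.
  t15: a read changed (a3 -5->0) — executes, giving -8 — identical to its old value.
  t18: a read changed (a3 -5->0) — executes, giving -8.
  t20: a read changed (t18 -3->-8) — executes, giving 64.
  t21: a read changed (t18 -3->-8) — executes, giving 1.
  t23: a read changed (t20 24->64; t21 6->1) — executes, giving 1.
  t24: a read changed (t23 6->1; t21 6->1) — executes, giving 1.

Note where the cutoff bites: t7 is checked, finds nothing changed, and keeps its cache.

The edit dirties: t2, t3, t6, t7, t8, t12, t14, t15, t18, t20, t21, t23, t24.
9 computations run: t2, t3, t6, t15, t18, t20, t21, t23, t24.
Cache hits after checking: t7, t8, t12, t14.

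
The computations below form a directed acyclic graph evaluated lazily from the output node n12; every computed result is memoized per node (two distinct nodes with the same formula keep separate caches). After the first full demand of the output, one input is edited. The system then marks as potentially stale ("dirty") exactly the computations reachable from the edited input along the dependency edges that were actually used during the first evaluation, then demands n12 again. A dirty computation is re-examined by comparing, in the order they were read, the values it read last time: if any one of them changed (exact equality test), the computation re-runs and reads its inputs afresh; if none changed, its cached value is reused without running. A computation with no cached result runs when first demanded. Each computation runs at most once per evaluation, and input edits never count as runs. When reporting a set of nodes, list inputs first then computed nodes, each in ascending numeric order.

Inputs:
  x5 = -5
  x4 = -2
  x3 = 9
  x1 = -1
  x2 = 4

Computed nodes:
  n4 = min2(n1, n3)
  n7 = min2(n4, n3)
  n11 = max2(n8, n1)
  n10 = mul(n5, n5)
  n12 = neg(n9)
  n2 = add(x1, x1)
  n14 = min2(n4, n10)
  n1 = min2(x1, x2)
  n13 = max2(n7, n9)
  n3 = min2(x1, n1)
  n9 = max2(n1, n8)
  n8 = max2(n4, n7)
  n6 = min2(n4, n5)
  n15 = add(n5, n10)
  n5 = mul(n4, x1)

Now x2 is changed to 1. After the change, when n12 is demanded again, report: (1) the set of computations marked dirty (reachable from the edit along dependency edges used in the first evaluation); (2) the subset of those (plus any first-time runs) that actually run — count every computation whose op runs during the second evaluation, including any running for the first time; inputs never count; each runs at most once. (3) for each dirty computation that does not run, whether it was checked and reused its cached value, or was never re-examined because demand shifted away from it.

The edit dirties: n1, n3, n4, n7, n8, n9, n12.
1 computations run: n1.
Cache hits after checking: n3, n4, n7, n8, n9, n12.
Note the absorption at n1: it re-runs yet its value is the same, leaving the output's value untouched.

First demand of the output computes:
  n1 = min2(-1, 4) = -1
  n3 = min2(-1, -1) = -1
  n4 = min2(-1, -1) = -1
  n7 = min2(-1, -1) = -1
  n8 = max2(-1, -1) = -1
  n9 = max2(-1, -1) = -1
  n12 = neg(-1) = 1

After the edit, cleaning proceeds:
  n1: a read changed (x2 4->1) — executes, giving -1 — identical to its old value.
  n3: dirty, but its reads are unchanged (x1 unchanged, n1 unchanged); cached -1 stands.
  n4: dirty, but its reads are unchanged (n1 unchanged, n3 unchanged); cached -1 stands.
  n7: dirty, but its reads are unchanged (n4 unchanged, n3 unchanged); cached -1 stands.
  n8: dirty, but its reads are unchanged (n4 unchanged, n7 unchanged); cached -1 stands.
  n9: dirty, but its reads are unchanged (n1 unchanged, n8 unchanged); cached -1 stands.
  n12: dirty, but its reads are unchanged (n9 unchanged); cached 1 stands.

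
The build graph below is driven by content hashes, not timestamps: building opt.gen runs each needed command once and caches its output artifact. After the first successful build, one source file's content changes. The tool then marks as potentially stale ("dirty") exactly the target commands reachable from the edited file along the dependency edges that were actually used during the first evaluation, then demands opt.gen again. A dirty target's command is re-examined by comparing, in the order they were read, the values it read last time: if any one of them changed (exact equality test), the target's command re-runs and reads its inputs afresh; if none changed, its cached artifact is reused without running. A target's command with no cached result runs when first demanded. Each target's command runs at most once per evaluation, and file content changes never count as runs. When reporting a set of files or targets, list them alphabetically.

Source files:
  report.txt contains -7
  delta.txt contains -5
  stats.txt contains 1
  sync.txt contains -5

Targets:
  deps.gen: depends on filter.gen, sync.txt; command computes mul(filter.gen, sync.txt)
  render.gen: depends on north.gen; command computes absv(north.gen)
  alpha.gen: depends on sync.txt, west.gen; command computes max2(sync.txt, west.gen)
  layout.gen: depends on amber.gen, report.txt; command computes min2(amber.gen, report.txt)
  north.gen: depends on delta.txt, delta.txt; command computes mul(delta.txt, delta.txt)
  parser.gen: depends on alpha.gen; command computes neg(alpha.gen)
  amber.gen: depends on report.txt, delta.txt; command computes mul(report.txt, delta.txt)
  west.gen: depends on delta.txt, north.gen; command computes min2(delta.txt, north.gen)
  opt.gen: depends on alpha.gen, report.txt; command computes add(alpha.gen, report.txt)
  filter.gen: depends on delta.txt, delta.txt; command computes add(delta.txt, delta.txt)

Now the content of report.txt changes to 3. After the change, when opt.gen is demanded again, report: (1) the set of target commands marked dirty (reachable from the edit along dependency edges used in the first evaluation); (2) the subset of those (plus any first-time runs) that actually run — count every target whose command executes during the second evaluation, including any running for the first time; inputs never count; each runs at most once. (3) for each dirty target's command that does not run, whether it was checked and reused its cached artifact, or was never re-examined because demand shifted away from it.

Dirty set: opt.gen.
Run set: opt.gen (1 run).
All dirty target commands ended up running.

Initial pass — values computed on the first demand:
  north.gen = mul(-5, -5) = 25
  west.gen = min2(-5, 25) = -5
  alpha.gen = max2(-5, -5) = -5
  opt.gen = add(-5, -7) = -12

Second demand — change propagation:
  opt.gen: re-runs because report.txt -7->3; new result -2.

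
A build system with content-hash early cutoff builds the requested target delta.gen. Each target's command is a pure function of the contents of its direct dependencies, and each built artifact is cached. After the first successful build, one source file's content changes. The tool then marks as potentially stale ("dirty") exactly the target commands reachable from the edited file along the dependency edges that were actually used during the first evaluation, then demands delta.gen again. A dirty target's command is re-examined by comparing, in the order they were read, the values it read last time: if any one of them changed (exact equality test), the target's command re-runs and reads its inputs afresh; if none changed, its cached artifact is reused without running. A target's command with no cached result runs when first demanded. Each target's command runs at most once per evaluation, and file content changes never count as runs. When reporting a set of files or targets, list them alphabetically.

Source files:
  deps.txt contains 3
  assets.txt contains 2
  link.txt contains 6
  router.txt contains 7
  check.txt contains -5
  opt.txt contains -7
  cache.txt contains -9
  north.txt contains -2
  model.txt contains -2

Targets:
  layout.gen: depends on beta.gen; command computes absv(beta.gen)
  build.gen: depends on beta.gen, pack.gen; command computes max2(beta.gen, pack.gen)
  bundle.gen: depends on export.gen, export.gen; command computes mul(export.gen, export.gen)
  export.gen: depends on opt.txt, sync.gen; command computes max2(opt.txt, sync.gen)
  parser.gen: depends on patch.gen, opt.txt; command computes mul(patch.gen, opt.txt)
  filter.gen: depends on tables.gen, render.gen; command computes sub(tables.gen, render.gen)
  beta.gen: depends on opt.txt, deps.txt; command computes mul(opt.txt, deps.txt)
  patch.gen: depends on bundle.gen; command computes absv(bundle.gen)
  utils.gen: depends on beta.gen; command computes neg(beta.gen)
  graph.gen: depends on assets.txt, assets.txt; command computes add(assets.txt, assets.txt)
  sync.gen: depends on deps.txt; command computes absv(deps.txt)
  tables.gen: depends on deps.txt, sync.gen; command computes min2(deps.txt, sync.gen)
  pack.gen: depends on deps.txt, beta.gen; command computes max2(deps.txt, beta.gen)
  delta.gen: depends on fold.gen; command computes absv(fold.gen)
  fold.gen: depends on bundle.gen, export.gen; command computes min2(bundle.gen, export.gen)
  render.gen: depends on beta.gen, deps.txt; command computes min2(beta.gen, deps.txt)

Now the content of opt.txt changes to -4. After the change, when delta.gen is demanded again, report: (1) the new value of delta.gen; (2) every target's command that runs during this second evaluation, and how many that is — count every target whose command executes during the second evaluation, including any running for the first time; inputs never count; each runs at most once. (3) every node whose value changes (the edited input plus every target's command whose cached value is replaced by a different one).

First evaluation (everything demanded from the output):
  sync.gen = absv(3) = 3
  export.gen = max2(-7, 3) = 3
  bundle.gen = mul(3, 3) = 9
  fold.gen = min2(9, 3) = 3
  delta.gen = absv(3) = 3

Propagation after the edit:
  export.gen: runs — opt.txt -7->-4; result 3 (same value as before).
  bundle.gen: checked — values it read are unchanged (export.gen unchanged, export.gen unchanged); reused cached 9 without running.
  fold.gen: checked — values it read are unchanged (bundle.gen unchanged, export.gen unchanged); reused cached 3 without running.
  delta.gen: checked — values it read are unchanged (fold.gen unchanged); reused cached 3 without running.

Key observation: the change is absorbed at export.gen — it re-runs but produces the same value, and the output's value is unchanged.

New value of delta.gen: 3.
Target commands that run: export.gen — 1 in total.
Values that change: opt.txt.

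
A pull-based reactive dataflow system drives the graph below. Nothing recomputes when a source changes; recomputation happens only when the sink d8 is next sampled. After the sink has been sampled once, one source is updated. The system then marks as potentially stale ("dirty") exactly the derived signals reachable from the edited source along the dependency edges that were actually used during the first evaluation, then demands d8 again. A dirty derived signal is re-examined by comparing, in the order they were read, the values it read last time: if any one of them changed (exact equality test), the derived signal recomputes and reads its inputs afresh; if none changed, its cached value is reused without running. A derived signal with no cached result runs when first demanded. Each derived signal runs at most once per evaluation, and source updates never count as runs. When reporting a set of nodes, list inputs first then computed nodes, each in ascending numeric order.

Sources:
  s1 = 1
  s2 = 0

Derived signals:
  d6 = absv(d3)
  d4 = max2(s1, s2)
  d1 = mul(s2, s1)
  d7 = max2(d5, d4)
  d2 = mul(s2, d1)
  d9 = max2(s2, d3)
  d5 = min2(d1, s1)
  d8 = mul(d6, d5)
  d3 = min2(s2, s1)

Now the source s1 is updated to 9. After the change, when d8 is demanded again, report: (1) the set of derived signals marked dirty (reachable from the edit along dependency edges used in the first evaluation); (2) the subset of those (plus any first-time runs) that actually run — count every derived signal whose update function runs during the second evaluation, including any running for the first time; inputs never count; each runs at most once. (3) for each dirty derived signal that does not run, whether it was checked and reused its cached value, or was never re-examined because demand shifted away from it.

Marked dirty: d1, d3, d5, d6, d8.
Derived signals that run: d1, d3, d5 — 3 in total.
Checked but reused from cache: d6, d8.
Key observation: the cutoff stops propagation at d6 — its inputs' values are unchanged, so it reuses its cache.

First evaluation (everything demanded from the output):
  d1 = mul(0, 1) = 0
  d3 = min2(0, 1) = 0
  d5 = min2(0, 1) = 0
  d6 = absv(0) = 0
  d8 = mul(0, 0) = 0

Propagation after the edit:
  d1: runs — s1 1->9; result 0 (same value as before).
  d3: runs — s1 1->9; result 0 (same value as before).
  d5: runs — s1 1->9; result 0 (same value as before).
  d6: checked — values it read are unchanged (d3 unchanged); reused cached 0 without running.
  d8: checked — values it read are unchanged (d6 unchanged, d5 unchanged); reused cached 0 without running.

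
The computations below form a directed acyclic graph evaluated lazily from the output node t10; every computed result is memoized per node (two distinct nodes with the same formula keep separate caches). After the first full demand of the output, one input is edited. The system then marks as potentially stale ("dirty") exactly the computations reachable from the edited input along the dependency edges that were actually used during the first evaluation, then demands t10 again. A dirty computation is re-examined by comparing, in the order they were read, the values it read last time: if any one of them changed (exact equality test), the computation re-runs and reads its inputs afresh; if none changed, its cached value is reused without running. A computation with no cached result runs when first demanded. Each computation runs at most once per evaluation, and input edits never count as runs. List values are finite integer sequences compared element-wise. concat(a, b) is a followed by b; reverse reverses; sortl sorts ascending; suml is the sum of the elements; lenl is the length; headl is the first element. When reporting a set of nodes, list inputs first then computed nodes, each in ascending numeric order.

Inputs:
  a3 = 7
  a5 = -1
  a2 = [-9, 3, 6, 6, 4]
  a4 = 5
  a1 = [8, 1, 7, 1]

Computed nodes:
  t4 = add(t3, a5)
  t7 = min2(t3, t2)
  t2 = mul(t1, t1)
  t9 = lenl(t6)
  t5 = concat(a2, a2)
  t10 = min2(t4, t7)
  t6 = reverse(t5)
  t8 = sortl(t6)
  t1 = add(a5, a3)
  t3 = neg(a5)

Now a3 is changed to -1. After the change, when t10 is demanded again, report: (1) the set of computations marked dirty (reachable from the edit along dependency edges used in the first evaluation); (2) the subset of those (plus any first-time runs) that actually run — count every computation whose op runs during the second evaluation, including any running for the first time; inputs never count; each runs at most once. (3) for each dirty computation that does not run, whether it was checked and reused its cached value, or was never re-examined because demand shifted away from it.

The edit dirties: t1, t2, t7, t10.
3 computations run: t1, t2, t7.
Cache hits after checking: t10.
Note the absorption at t7: it re-runs yet its value is the same, leaving the output's value untouched.

First demand of the output computes:
  t1 = add(-1, 7) = 6
  t2 = mul(6, 6) = 36
  t3 = neg(-1) = 1
  t4 = add(1, -1) = 0
  t7 = min2(1, 36) = 1
  t10 = min2(0, 1) = 0

After the edit, cleaning proceeds:
  t1: a read changed (a3 7->-1) — executes, giving -2.
  t2: a read changed (t1 6->-2; t1 6->-2) — executes, giving 4.
  t7: a read changed (t2 36->4) — executes, giving 1 — identical to its old value.
  t10: dirty, but its reads are unchanged (t4 unchanged, t7 unchanged); cached 0 stands.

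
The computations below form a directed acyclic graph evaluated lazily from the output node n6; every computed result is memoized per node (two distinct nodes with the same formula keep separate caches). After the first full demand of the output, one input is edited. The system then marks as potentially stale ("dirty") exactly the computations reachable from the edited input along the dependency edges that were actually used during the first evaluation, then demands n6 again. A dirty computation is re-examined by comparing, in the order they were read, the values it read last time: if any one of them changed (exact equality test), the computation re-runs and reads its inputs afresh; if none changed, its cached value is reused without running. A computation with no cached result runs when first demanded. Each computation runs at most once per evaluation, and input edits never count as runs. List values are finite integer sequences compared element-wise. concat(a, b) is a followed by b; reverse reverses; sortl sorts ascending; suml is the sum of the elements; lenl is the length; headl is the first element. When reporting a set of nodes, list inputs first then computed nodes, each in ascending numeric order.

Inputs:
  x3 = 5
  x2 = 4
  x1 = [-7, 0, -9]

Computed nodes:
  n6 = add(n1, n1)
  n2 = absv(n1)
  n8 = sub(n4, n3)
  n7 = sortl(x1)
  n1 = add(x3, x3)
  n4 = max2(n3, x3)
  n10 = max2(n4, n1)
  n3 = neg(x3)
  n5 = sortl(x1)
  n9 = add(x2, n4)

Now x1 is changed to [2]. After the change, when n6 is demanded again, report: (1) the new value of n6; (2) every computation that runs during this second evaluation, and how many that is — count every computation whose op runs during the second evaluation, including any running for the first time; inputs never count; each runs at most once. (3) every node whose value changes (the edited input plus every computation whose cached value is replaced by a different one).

First demand of the output computes:
  n1 = add(5, 5) = 10
  n6 = add(10, 10) = 20

After the edit, cleaning proceeds:
  x1 only reaches undemanded nodes; the second demand re-runs nothing.

Note the shortcut — x1 feeds only undemanded nodes, so no recomputation happens.

Demanding n6 again yields 20.
0 computations run: none.
The nodes whose values change: x1.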